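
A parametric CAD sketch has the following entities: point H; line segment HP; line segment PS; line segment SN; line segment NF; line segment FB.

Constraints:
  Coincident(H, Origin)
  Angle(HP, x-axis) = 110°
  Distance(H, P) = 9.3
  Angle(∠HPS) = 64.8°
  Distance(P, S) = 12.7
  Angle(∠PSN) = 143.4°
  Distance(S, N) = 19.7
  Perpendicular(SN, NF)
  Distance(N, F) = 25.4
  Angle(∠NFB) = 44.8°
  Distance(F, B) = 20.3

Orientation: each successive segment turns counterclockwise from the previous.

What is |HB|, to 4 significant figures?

7.459

The perpendicularity gives NF at right angles to SN, so NF runs at -8.200°; with |NF| = 25.4, F = (10.20, -23.39). ∠NFB = 44.8° gives FB at 127.0° from the x-axis; with |FB| = 20.3, B = (-2.016, -7.181). Then |HB| = |B − H| = 7.459.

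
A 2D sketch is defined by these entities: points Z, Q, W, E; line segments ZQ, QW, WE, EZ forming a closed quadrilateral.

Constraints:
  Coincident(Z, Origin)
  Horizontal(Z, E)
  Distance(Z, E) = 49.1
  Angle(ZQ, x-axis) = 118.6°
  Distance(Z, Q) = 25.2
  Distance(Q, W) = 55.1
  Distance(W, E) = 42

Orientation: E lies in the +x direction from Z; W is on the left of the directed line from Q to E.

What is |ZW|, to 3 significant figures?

57.0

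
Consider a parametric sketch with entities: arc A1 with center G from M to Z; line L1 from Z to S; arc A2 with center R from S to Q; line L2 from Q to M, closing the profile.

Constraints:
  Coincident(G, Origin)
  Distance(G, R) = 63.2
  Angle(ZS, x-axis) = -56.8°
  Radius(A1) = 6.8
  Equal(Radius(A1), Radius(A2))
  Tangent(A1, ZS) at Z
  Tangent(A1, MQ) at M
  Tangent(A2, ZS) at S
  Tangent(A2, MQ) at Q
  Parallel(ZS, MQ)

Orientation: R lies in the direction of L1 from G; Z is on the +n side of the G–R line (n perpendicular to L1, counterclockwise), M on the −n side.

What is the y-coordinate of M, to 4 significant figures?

-3.723

The slot axis is L1's direction at -56.8°, so u = (cos -56.8°, sin -56.8°) = (0.5476, -0.8368) and n = (−sin -56.8°, cos -56.8°) = (0.8368, 0.5476). G is at the origin and R lies 63.2 along u from G, so R = 63.2·u = (34.61, -52.88). Tangency of A1 to both parallel lines with radius 6.8 puts Z and M at G ± 6.8·n: Z = (5.690, 3.723), M = (-5.690, -3.723). So M.y = -3.723.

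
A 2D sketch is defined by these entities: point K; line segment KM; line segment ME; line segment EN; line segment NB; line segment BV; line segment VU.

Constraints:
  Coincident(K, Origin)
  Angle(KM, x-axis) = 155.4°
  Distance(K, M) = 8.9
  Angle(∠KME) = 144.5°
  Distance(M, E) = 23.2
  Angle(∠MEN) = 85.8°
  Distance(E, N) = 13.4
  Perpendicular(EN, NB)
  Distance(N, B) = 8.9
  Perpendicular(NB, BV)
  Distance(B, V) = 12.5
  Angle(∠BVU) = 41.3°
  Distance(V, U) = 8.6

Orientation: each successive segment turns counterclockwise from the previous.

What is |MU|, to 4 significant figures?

20.70

K is at the origin; KM runs at 155.4° with length 8.9, so M = (-8.092, 3.705). ∠KME = 144.5° gives ME at -169.1° from the x-axis; with |ME| = 23.2, E = (-30.87, -0.6821). ∠MEN = 85.8° gives EN at -74.90° from the x-axis; with |EN| = 13.4, N = (-27.38, -13.62). EN ⟂ NB, so NB runs at 15.10°; with |NB| = 8.9, B = (-18.79, -11.30). The perpendicularity gives BV at right angles to NB, so BV runs at 105.1°; with |BV| = 12.5, V = (-22.05, 0.7674). ∠BVU = 41.3° gives VU at -116.2° from the x-axis; with |VU| = 8.6, U = (-25.84, -6.949). Then |MU| = |U − M| = 20.70.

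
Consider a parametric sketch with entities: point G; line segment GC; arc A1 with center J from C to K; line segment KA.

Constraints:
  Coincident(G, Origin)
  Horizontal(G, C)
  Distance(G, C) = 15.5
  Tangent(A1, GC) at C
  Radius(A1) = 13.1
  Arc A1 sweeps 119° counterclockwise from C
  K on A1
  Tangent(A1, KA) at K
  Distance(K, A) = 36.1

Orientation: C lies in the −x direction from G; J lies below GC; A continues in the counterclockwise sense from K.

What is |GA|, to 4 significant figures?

51.89

G is at the origin; GC is horizontal with |GC| = 15.5 and C on the −x side, so C = (-15.50, 0.000). The tangent condition forces JC to be normal to GC, so J = C + (0, -13.1) = (-15.50, -13.10). On A1, C sits at bearing 90° from J; a 119° counterclockwise sweep puts K at bearing 209°, so K = J + 13.1·(cos 209°, sin 209°) = (-26.96, -19.45). Tangency of A1 to KA means the radius JK is perpendicular to KA, so KA runs along (−sin 209°, cos 209°); with |KA| = 36.1, A = (-9.456, -51.02). Then |GA| = |A − G| = 51.89.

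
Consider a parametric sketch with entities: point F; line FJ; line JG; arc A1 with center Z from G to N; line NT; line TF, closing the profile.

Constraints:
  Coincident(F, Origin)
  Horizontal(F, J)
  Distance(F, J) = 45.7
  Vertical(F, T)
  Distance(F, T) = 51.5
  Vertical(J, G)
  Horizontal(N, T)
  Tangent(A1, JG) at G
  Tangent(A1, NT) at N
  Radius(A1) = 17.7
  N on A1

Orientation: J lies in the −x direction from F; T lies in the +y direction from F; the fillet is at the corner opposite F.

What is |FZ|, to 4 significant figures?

43.89

F is at the origin; FJ is horizontal with |FJ| = 45.7 and J on the −x side, so J = (-45.70, 0.000). F and T share the same x with |FT| = 51.5 and T on the +y side, so T = (0.000, 51.50). The virtual corner opposite F is at (-45.70, 51.50). Since A1 is tangent to JG there, ZG ⟂ JG and tangency of A1 to NT means the radius ZN is perpendicular to NT, with radius 17.7, so the center Z sits 17.7 in from both sides at Z = (-28.00, 33.80). Then |FZ| = |Z − F| = 43.89.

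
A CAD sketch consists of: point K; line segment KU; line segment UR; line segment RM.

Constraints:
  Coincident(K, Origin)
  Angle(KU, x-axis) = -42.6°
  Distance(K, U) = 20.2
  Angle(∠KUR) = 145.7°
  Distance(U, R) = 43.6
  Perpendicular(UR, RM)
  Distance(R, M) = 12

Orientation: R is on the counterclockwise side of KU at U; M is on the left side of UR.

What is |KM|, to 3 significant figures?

60.3

K is at the origin; KU runs at -42.6° with length 20.2, so U = 20.2·(cos -42.6°, sin -42.6°) = (14.9, -13.7). ∠KUR = 145.7°, so UR runs at -42.6° + (180° − 145.7°) = -8.30° from the x-axis; with |UR| = 43.6, R = U + 43.6·(cos -8.30°, sin -8.30°) = (58.0, -20.0). UR ⟂ RM; with |RM| = 12.0 on the left of UR, M = R + 12.0·(0.144, 0.990) = (59.7, -8.09). Then |KM| = |M − K| = 60.3.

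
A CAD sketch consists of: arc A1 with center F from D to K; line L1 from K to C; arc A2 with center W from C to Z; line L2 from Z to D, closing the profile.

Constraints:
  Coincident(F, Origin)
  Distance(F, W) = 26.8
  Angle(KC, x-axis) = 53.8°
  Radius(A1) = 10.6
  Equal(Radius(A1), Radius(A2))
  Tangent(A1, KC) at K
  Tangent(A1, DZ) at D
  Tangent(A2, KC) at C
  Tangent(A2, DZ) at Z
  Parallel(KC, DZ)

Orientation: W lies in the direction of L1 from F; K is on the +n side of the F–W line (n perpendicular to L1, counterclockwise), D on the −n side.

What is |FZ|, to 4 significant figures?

28.82

The slot axis is L1's direction at 53.8°, so u = (cos 53.8°, sin 53.8°) = (0.5906, 0.8070) and n = (−sin 53.8°, cos 53.8°) = (-0.8070, 0.5906). F is at the origin and W lies 26.8 along u from F, so W = 26.8·u = (15.83, 21.63). Tangency of A1 to both parallel lines with radius 10.6 puts K and D at F ± 10.6·n: K = (-8.554, 6.260), D = (8.554, -6.260). Equal radii place C and Z the same way about W: C = W + 10.6·n = (7.274, 27.89), Z = W − 10.6·n = (24.38, 15.37). Then |FZ| = |Z − F| = 28.82.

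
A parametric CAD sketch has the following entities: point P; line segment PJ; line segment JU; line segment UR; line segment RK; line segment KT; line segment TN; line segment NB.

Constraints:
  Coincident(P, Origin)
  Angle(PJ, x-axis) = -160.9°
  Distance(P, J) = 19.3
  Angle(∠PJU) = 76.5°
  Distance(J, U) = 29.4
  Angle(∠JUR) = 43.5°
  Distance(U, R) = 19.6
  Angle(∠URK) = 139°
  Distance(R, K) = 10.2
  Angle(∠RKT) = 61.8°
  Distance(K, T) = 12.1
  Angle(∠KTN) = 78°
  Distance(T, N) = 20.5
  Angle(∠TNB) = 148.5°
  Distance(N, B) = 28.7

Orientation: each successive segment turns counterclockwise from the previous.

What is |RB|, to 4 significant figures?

36.01

∠KTN = 78.0° gives TN at -19.70° from the x-axis; with |TN| = 20.5, N = (9.135, -20.22). ∠TNB = 148.5° gives NB at 11.80° from the x-axis; with |NB| = 28.7, B = (37.23, -14.35). Then |RB| = |B − R| = 36.01.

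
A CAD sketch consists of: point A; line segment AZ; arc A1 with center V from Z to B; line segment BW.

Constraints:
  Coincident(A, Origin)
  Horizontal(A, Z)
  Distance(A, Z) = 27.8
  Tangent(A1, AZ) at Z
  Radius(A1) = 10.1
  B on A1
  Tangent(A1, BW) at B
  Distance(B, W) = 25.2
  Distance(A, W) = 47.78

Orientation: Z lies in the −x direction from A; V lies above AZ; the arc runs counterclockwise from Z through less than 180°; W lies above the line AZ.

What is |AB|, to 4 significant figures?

23.79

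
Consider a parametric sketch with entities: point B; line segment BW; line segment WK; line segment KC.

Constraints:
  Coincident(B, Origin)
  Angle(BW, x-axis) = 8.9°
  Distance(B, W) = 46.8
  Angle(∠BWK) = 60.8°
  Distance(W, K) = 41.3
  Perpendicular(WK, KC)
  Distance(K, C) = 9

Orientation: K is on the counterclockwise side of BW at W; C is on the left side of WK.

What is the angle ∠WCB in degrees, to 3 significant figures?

72.2°

B is at the origin; BW runs at 8.9° with length 46.8, so W = 46.8·(cos 8.9°, sin 8.9°) = (46.2, 7.24). ∠BWK = 60.8°, so WK runs at 8.9° + (180° − 60.8°) = 128° from the x-axis; with |WK| = 41.3, K = W + 41.3·(cos 128°, sin 128°) = (20.8, 39.7). The perpendicularity gives KC at right angles to WK; with |KC| = 9.0 on the left of WK, C = K + 9.0·(-0.787, -0.617) = (13.7, 34.2). Then cos ∠WCB = CW·CB / (|CW||CB|), giving 72.2°.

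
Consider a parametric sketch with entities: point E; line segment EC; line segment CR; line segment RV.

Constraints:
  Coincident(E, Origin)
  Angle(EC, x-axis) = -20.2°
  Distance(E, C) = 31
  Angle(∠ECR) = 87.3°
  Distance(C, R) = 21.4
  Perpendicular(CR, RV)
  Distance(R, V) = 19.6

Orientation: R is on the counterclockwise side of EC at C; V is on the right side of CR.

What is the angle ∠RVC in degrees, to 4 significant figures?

47.51°

E is at the origin; EC runs at -20.2° with length 31.0, so C = 31.0·(cos -20.2°, sin -20.2°) = (29.09, -10.70). ∠ECR = 87.3°, so CR runs at -20.2° + (180° − 87.3°) = 72.50° from the x-axis; with |CR| = 21.4, R = C + 21.4·(cos 72.50°, sin 72.50°) = (35.53, 9.705). The perpendicularity gives RV at right angles to CR; with |RV| = 19.6 on the right of CR, V = R + 19.6·(0.9537, -0.3007) = (54.22, 3.811). Then cos ∠RVC = VR·VC / (|VR||VC|), giving 47.51°.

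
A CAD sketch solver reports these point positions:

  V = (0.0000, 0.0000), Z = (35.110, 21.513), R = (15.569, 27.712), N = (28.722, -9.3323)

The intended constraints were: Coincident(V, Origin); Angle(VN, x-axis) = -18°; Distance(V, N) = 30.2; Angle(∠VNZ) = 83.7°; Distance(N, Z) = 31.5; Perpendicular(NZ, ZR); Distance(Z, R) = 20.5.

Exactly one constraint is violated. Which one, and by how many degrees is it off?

Perpendicular(NZ, ZR) — off by 5.90°.

V = (0.00, 0.00) ✓; VN at -18.00° ✓; |VN| = 30.20 ✓; ∠VNZ = 83.70° ✓; |NZ| = 31.50 ✓; ∠(NZ, ZR) = 84.10° ✗; |ZR| = 20.50 ✓.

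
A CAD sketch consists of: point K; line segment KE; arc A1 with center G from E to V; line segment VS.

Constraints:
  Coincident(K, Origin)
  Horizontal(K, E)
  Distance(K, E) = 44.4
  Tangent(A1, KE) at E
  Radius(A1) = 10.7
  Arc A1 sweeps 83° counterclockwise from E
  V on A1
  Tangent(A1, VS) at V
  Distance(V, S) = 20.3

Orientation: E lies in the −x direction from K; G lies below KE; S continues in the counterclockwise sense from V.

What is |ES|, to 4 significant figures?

32.32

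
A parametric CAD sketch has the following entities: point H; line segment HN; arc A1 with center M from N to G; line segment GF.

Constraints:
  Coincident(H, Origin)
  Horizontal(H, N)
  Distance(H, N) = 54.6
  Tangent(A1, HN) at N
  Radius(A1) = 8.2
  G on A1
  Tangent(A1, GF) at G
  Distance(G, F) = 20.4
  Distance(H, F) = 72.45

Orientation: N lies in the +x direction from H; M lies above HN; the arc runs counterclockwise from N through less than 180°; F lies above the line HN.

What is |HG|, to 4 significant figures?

62.84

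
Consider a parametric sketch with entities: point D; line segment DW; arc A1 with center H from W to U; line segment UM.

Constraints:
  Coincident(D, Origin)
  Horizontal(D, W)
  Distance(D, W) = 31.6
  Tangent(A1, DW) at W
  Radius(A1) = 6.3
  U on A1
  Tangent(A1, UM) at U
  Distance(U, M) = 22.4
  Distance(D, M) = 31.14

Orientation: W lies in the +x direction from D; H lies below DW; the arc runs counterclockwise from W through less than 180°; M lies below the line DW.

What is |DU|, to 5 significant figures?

26.004

Checks: |HU| = 6.300 ✓; ∠(HU, UM) = 90.00° ✓; |UM| = 22.40 ✓; |DM| = 31.14 ✓.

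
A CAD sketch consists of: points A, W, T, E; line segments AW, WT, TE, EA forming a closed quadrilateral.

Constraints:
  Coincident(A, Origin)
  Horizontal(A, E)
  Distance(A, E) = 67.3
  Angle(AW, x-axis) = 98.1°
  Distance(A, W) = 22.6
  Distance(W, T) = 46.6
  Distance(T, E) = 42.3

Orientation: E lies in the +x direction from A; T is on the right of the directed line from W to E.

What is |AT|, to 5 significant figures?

30.059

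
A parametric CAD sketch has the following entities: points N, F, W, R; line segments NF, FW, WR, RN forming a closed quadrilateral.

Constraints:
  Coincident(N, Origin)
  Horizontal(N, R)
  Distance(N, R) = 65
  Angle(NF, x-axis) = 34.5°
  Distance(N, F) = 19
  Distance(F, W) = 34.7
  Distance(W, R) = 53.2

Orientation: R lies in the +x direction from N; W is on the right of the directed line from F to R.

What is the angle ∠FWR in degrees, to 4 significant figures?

66.30°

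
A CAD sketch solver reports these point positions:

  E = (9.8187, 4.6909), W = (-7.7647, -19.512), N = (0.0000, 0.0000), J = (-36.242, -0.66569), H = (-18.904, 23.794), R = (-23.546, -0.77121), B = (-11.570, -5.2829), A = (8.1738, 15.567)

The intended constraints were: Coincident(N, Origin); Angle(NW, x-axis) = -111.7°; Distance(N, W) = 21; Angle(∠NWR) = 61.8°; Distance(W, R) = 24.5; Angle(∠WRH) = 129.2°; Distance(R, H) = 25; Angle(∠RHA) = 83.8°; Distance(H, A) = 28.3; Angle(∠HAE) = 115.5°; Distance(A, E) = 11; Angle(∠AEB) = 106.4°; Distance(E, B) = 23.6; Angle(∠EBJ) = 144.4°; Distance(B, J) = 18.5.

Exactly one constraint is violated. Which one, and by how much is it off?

Distance(B, J) = 18.5 — off by 6.60.

N = (0.00, 0.00) ✓; NW at -111.7° ✓; |NW| = 21.00 ✓; ∠NWR = 61.80° ✓; |WR| = 24.50 ✓; ∠WRH = 129.2° ✓; |RH| = 25.00 ✓; ∠RHA = 83.80° ✓; |HA| = 28.30 ✓; ∠HAE = 115.5° ✓; |AE| = 11.00 ✓; ∠AEB = 106.4° ✓; |EB| = 23.60 ✓; ∠EBJ = 144.4° ✓; |BJ| = 25.10 ✗.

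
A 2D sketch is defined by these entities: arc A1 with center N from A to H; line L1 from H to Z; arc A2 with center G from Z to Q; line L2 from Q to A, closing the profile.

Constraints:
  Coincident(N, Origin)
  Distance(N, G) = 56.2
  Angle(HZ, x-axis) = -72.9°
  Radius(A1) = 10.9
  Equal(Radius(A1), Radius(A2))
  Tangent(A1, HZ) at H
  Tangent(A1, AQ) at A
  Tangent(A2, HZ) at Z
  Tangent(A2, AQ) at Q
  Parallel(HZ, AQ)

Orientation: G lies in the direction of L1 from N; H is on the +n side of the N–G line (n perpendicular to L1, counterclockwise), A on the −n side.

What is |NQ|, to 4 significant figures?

57.25

The slot axis is L1's direction at -72.9°, so u = (cos -72.9°, sin -72.9°) = (0.2940, -0.9558) and n = (−sin -72.9°, cos -72.9°) = (0.9558, 0.2940). N is at the origin and G lies 56.2 along u from N, so G = 56.2·u = (16.53, -53.72). Tangency of A1 to both parallel lines with radius 10.9 puts H and A at N ± 10.9·n: H = (10.42, 3.205), A = (-10.42, -3.205). Equal radii place Z and Q the same way about G: Z = G + 10.9·n = (26.94, -50.51), Q = G − 10.9·n = (6.107, -56.92). Then |NQ| = |Q − N| = 57.25.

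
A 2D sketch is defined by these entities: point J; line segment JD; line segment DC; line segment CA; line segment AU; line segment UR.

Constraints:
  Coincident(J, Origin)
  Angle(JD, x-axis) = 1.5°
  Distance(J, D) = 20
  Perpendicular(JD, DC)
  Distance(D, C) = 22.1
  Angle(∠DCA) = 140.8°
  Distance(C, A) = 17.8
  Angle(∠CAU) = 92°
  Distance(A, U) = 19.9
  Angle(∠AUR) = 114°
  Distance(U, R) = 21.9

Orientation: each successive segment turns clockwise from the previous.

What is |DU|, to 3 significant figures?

36.1

J is at the origin; JD runs at 1.5° with length 20.0, so D = (20.0, 0.524). The perpendicularity gives DC at right angles to JD, so DC runs at -88.5°; with |DC| = 22.1, C = (20.6, -21.6). ∠DCA = 140.8° gives CA at -128° from the x-axis; with |CA| = 17.8, A = (9.69, -35.7). ∠CAU = 92.0° gives AU at 144° from the x-axis; with |AU| = 19.9, U = (-6.47, -24.0). Then |DU| = |U − D| = 36.1.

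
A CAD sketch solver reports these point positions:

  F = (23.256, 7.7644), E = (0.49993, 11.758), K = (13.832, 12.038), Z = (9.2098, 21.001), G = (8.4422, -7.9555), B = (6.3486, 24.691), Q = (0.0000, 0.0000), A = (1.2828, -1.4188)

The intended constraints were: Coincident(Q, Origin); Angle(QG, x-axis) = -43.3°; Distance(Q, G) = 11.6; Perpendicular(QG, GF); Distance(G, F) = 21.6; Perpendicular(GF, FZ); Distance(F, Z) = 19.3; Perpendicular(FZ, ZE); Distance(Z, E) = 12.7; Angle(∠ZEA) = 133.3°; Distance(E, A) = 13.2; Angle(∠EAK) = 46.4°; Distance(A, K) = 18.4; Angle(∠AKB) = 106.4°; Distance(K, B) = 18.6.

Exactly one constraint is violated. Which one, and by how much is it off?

Distance(K, B) = 18.6 — off by 3.90.

Q = (0.00, 0.00) ✓; QG at -43.30° ✓; |QG| = 11.60 ✓; ∠(QG, GF) = 90.00° ✓; |GF| = 21.60 ✓; ∠(GF, FZ) = 90.00° ✓; |FZ| = 19.30 ✓; ∠(FZ, ZE) = 90.00° ✓; |ZE| = 12.70 ✓; ∠ZEA = 133.3° ✓; |EA| = 13.20 ✓; ∠EAK = 46.40° ✓; |AK| = 18.40 ✓; ∠AKB = 106.4° ✓; |KB| = 14.70 ✗.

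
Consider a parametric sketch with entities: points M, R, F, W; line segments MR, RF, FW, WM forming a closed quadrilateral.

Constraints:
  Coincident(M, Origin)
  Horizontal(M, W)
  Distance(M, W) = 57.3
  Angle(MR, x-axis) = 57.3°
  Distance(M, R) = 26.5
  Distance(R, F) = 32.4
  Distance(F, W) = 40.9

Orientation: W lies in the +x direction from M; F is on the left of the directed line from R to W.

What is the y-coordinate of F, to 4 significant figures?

38.16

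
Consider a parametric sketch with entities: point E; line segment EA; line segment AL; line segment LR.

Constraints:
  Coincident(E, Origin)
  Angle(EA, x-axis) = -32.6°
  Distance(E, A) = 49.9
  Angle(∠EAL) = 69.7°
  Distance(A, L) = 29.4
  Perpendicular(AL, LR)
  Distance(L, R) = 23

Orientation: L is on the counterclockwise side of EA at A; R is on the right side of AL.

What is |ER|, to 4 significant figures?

70.84

E is at the origin; EA runs at -32.6° with length 49.9, so A = 49.9·(cos -32.6°, sin -32.6°) = (42.04, -26.88). ∠EAL = 69.7°, so AL runs at -32.6° + (180° − 69.7°) = 77.70° from the x-axis; with |AL| = 29.4, L = A + 29.4·(cos 77.70°, sin 77.70°) = (48.30, 1.840). AL is perpendicular to LR; with |LR| = 23.0 on the right of AL, R = L + 23.0·(0.9770, -0.2130) = (70.77, -3.059). Then |ER| = |R − E| = 70.84.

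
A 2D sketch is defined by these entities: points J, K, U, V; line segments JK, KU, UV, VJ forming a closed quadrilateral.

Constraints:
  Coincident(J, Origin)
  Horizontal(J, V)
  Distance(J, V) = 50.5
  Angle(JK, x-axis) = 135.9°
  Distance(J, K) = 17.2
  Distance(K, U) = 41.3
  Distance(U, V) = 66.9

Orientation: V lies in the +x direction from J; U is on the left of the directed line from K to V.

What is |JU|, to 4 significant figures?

49.60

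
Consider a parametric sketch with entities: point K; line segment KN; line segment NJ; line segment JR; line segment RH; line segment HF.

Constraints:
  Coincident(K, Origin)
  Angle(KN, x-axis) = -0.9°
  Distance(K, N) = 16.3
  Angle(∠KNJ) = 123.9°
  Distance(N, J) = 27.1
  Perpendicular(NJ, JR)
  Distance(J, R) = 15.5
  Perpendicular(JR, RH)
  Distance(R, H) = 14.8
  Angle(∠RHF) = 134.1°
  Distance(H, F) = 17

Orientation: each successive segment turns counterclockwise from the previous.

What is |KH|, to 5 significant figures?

21.482

K is at the origin; KN runs at -0.9° with length 16.3, so N = (16.298, -0.25603). ∠KNJ = 123.9° gives NJ at 55.200° from the x-axis; with |NJ| = 27.1, J = (31.764, 21.997). NJ ⟂ JR, so JR runs at 145.20°; with |JR| = 15.5, R = (19.037, 30.843). JR ⟂ RH, so RH runs at -124.80°; with |RH| = 14.8, H = (10.590, 18.690). Then |KH| = |H − K| = 21.482.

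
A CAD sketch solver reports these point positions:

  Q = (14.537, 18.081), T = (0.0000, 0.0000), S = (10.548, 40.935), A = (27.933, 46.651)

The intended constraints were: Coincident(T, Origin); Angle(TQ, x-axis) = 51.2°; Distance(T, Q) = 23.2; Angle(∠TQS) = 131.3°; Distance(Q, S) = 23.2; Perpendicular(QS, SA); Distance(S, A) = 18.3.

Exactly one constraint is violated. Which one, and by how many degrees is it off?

Perpendicular(QS, SA) — off by 8.30°.

T = (0.00, 0.00) ✓; TQ at 51.20° ✓; |TQ| = 23.20 ✓; ∠TQS = 131.3° ✓; |QS| = 23.20 ✓; ∠(QS, SA) = 81.70° ✗; |SA| = 18.30 ✓.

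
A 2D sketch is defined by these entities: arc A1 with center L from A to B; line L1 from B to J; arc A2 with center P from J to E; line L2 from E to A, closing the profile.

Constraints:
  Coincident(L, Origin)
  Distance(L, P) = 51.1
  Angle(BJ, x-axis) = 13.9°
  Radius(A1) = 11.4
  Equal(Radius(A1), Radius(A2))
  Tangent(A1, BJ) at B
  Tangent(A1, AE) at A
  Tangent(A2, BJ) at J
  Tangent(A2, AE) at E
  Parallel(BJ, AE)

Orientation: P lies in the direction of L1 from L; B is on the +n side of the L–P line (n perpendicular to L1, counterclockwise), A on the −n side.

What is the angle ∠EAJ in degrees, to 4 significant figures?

24.05°

The slot axis is L1's direction at 13.9°, so u = (cos 13.9°, sin 13.9°) = (0.9707, 0.2402) and n = (−sin 13.9°, cos 13.9°) = (-0.2402, 0.9707). L is at the origin and P lies 51.1 along u from L, so P = 51.1·u = (49.60, 12.28). Tangency of A1 to both parallel lines with radius 11.4 puts B and A at L ± 11.4·n: B = (-2.739, 11.07), A = (2.739, -11.07). Equal radii place J and E the same way about P: J = P + 11.4·n = (46.87, 23.34), E = P − 11.4·n = (52.34, 1.209). Then cos ∠EAJ = AE·AJ / (|AE||AJ|), giving 24.05°.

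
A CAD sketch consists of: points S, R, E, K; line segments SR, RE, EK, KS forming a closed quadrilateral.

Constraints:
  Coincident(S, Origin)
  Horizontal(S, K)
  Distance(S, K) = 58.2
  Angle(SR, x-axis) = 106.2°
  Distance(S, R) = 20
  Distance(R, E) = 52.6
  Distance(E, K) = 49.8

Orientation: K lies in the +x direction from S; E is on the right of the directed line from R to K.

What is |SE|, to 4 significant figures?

33.03

Checks: |RE| = 52.60 ✓; |EK| = 49.80 ✓.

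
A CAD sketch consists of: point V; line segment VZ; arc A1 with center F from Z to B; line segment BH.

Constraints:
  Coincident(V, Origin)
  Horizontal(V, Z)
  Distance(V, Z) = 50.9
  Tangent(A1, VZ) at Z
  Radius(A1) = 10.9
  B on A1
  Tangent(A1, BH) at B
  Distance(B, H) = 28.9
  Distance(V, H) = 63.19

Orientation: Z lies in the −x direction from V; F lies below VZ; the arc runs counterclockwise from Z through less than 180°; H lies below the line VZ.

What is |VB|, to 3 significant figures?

62.7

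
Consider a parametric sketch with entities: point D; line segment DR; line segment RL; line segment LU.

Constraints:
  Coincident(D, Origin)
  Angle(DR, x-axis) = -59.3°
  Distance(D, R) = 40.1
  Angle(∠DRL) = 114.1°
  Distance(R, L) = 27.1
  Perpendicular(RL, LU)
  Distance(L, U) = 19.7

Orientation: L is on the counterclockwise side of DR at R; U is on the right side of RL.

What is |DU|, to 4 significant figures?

71.14

D is at the origin; DR runs at -59.3° with length 40.1, so R = 40.1·(cos -59.3°, sin -59.3°) = (20.47, -34.48). ∠DRL = 114.1°, so RL runs at -59.3° + (180° − 114.1°) = 6.600° from the x-axis; with |RL| = 27.1, L = R + 27.1·(cos 6.600°, sin 6.600°) = (47.39, -31.37). RL is perpendicular to LU; with |LU| = 19.7 on the right of RL, U = L + 19.7·(0.1149, -0.9934) = (49.66, -50.93). Then |DU| = |U − D| = 71.14.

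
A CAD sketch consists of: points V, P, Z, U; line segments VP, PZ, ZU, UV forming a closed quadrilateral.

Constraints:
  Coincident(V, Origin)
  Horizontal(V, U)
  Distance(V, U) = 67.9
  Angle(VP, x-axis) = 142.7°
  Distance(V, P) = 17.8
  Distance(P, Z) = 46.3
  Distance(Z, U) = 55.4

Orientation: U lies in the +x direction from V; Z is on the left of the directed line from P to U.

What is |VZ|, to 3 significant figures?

43.3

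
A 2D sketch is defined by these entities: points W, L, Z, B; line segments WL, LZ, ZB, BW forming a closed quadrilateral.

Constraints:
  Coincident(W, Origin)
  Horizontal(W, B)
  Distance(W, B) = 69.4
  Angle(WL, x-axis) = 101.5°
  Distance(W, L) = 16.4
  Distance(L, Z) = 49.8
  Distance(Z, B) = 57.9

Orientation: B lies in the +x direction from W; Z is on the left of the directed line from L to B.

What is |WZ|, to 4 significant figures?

59.08

W is at the origin; WB is horizontal with |WB| = 69.4 and B in +x, so B = (69.4, 0). WL runs at 101.5° with |WL| = 16.4, so L = (-3.270, 16.07). Z is determined by |LZ| = 49.8 and |ZB| = 57.9 together: it lies at the intersection of circle(L, 49.8) and circle(B, 57.9). With |LB| = 74.43, the foot of the radical line on LB is 31.35 from L and the perpendicular offset is √(49.8² − 31.35²) = 38.69. Taking the left-of-LB solution: Z = (35.70, 47.08).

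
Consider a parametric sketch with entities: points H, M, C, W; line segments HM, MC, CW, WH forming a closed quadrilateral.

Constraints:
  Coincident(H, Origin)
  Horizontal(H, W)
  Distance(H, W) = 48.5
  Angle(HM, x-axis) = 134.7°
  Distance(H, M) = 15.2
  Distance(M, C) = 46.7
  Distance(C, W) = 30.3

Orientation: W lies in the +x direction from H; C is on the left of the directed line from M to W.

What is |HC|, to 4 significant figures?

42.47

Checks: H = (0.00, 0.00) ✓; |MC| = 46.70 ✓; |CW| = 30.30 ✓.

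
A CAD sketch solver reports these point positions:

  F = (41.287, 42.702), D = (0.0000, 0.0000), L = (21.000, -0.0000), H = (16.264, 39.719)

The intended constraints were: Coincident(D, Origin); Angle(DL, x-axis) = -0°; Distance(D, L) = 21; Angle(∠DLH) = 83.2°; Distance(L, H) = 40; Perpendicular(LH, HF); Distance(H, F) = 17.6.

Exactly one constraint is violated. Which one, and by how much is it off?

Distance(H, F) = 17.6 — off by 7.60.

D = (0.00, 0.00) ✓; DL at -0.000° ✓; |DL| = 21.00 ✓; ∠DLH = 83.20° ✓; |LH| = 40.00 ✓; ∠(LH, HF) = 90.00° ✓; |HF| = 25.20 ✗.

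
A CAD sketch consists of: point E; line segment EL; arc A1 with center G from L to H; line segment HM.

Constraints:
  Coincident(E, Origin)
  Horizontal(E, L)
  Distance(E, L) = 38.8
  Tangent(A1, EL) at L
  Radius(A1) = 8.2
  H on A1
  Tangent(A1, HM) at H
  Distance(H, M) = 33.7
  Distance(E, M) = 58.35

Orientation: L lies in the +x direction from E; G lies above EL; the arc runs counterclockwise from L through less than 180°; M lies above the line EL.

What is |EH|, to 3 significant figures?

47.9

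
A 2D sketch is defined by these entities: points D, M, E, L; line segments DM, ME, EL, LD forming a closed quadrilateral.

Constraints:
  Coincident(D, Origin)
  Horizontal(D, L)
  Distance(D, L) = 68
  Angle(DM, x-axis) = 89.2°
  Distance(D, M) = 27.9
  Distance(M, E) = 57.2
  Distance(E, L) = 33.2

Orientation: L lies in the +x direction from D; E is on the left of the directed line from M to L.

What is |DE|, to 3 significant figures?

65.5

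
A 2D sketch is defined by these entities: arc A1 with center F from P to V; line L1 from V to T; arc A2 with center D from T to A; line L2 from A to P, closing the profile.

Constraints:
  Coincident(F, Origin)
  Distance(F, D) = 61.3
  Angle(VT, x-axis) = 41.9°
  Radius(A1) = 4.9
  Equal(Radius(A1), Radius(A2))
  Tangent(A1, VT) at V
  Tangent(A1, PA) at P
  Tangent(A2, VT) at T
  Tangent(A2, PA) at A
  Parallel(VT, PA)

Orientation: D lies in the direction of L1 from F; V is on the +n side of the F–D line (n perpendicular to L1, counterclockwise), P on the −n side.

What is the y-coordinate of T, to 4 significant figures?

44.59

The slot axis is L1's direction at 41.9°, so u = (cos 41.9°, sin 41.9°) = (0.7443, 0.6678) and n = (−sin 41.9°, cos 41.9°) = (-0.6678, 0.7443). F is at the origin and D lies 61.3 along u from F, so D = 61.3·u = (45.63, 40.94). Tangency of A1 to both parallel lines with radius 4.9 puts V and P at F ± 4.9·n: V = (-3.272, 3.647), P = (3.272, -3.647). Equal radii place T and A the same way about D: T = D + 4.9·n = (42.35, 44.59), A = D − 4.9·n = (48.90, 37.29). So T.y = 44.59.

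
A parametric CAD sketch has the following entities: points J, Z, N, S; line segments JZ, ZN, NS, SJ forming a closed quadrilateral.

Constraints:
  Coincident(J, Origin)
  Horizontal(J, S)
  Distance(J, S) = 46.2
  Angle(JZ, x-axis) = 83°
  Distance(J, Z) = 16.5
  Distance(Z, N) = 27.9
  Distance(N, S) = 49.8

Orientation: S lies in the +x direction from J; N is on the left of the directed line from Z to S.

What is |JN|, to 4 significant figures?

43.44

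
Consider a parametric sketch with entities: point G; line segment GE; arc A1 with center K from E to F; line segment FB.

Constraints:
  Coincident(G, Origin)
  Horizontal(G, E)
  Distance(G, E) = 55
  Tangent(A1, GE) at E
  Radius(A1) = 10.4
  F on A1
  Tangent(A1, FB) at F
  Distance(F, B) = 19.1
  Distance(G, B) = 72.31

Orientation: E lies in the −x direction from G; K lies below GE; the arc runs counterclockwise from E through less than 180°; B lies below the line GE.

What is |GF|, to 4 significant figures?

66.14

Checks: |KF| = 10.40 ✓; ∠(KF, FB) = 90.00° ✓; |FB| = 19.10 ✓; |GB| = 72.31 ✓.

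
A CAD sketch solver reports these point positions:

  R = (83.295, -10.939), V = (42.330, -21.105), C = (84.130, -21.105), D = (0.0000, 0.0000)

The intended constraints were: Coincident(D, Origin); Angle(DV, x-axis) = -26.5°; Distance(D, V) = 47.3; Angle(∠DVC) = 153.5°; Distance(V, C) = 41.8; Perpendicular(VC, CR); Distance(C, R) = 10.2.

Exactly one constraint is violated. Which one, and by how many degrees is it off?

Perpendicular(VC, CR) — off by 4.70°.

D = (0.00, 0.00) ✓; DV at -26.50° ✓; |DV| = 47.30 ✓; ∠DVC = 153.5° ✓; |VC| = 41.80 ✓; ∠(VC, CR) = 94.70° ✗; |CR| = 10.20 ✓.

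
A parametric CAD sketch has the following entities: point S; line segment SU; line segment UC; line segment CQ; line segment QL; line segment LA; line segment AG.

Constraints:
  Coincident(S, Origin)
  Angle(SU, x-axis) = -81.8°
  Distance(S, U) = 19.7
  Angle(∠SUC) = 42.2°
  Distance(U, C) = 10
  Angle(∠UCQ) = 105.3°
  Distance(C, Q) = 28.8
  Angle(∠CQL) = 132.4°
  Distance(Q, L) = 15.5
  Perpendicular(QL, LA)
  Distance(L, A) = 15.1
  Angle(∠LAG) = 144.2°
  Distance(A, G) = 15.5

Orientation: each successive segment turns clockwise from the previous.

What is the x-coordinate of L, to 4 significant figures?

21.69

∠UCQ = 105.3° gives CQ at 65.70° from the x-axis; with |CQ| = 28.8, Q = (6.956, 13.12). ∠CQL = 132.4° gives QL at 18.10° from the x-axis; with |QL| = 15.5, L = (21.69, 17.94). So L.x = 21.69.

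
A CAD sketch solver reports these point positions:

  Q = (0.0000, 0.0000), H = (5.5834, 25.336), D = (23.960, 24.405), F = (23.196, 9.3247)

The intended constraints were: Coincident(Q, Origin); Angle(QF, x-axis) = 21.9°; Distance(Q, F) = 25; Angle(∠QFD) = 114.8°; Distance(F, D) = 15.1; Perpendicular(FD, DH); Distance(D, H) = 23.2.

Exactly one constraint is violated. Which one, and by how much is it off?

Distance(D, H) = 23.2 — off by 4.80.

Q = (0.00, 0.00) ✓; QF at 21.90° ✓; |QF| = 25.00 ✓; ∠QFD = 114.8° ✓; |FD| = 15.10 ✓; ∠(FD, DH) = 90.00° ✓; |DH| = 18.40 ✗.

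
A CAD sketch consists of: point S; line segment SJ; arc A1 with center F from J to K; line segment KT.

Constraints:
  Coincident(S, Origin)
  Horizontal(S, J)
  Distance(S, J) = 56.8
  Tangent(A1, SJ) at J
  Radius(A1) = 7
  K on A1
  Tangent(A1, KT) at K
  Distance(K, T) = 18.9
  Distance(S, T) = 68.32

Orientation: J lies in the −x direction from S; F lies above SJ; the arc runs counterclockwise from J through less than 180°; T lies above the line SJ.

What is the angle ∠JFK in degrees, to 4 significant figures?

128.6°

S is at the origin; S and J share the same y with |SJ| = 56.8 and J on the −x side, so J = (-56.80, 0.000). Tangency of A1 to SJ means the radius FJ is perpendicular to SJ, so F = J + (0, 7) = (-56.80, 7.000). Since FK ⟂ KT (tangency), |FT| = √(7.0² + 18.9²) = 20.15 regardless of where K sits on A1. So T lies on both circle(S, 68.32) and circle(F, 20.15); the above-SJ intersection is T = (-63.12, 26.14). K is the foot of the tangent from T: K = (-51.33, 11.37).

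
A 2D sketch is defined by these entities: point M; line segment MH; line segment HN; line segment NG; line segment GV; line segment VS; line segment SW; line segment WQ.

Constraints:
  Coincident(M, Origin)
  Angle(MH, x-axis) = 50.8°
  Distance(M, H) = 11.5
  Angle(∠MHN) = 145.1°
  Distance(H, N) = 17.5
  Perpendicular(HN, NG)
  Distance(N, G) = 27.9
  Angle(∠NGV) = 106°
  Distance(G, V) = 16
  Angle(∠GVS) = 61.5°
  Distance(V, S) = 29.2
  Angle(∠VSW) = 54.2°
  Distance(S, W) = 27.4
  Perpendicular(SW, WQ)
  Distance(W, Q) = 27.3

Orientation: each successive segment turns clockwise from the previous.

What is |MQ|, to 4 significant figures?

39.14

∠VSW = 54.2° gives SW at -32.40° from the x-axis; with |SW| = 27.4, W = (39.56, -7.114). SW ⟂ WQ, so WQ runs at -122.4°; with |WQ| = 27.3, Q = (24.93, -30.16). Then |MQ| = |Q − M| = 39.14.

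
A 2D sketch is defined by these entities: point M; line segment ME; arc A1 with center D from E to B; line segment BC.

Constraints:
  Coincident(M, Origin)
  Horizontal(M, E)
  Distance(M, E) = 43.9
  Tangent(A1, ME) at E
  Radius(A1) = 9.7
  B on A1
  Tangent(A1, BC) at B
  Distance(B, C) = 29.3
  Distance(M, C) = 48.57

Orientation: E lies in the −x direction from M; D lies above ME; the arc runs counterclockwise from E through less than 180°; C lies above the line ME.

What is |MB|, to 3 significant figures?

35.3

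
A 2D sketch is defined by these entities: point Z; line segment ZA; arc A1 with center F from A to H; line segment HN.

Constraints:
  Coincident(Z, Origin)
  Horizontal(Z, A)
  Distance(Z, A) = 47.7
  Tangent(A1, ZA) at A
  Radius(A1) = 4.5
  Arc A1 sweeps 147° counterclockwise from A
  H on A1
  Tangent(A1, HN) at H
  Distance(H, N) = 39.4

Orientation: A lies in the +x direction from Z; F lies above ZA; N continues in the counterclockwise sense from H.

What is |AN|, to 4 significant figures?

42.66

Z is at the origin; Z and A share the same y with |ZA| = 47.7 and A on the +x side, so A = (47.70, 0.000). The tangent condition forces FA to be normal to ZA, so F = A + (0, 4.5) = (47.70, 4.500). On A1, A sits at bearing -90° from F; a 147° counterclockwise sweep puts H at bearing 57°, so H = F + 4.5·(cos 57°, sin 57°) = (50.15, 8.274). A1 meets HN tangentially, so FH is at right angles to HN, so HN runs along (−sin 57°, cos 57°); with |HN| = 39.4, N = (17.11, 29.73). Then |AN| = |N − A| = 42.66.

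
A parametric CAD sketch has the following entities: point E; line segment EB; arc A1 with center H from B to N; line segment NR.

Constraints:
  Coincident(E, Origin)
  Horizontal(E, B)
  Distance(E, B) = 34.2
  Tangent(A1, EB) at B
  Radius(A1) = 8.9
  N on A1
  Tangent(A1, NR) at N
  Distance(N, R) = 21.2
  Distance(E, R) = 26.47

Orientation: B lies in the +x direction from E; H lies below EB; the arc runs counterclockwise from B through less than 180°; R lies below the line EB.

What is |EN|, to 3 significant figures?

27.1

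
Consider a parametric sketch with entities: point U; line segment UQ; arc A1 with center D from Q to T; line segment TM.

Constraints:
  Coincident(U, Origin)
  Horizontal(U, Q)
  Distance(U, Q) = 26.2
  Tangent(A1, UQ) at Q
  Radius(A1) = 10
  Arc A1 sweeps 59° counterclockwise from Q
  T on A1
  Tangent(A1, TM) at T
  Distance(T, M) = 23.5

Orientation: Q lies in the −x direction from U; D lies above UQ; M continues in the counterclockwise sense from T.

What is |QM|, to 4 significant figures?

32.44

U is at the origin; U and Q share the same y with |UQ| = 26.2 and Q on the −x side, so Q = (-26.20, 0.000). Tangency of A1 to UQ means the radius DQ is perpendicular to UQ, so D = Q + (0, 10) = (-26.20, 10.00). On A1, Q sits at bearing -90° from D; a 59° counterclockwise sweep puts T at bearing -31°, so T = D + 10.0·(cos -31°, sin -31°) = (-17.63, 4.850). The tangent condition forces DT to be normal to TM, so TM runs along (−sin -31°, cos -31°); with |TM| = 23.5, M = (-5.525, 24.99). Then |QM| = |M − Q| = 32.44.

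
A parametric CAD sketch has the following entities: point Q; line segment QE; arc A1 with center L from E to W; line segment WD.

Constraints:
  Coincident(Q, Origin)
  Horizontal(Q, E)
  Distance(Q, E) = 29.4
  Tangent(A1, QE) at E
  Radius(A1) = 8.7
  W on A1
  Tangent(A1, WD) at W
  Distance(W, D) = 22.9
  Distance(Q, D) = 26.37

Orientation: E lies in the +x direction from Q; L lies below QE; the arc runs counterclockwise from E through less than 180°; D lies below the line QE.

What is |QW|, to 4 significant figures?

22.29

Q is at the origin; Q and E share the same y with |QE| = 29.4 and E on the +x side, so E = (29.40, 0.000). Tangency of A1 to QE means the radius LE is perpendicular to QE, so L = E + (0, -8.7) = (29.40, -8.700). Since LW ⟂ WD (tangency), |LD| = √(8.7² + 22.9²) = 24.50 regardless of where W sits on A1. So D lies on both circle(Q, 26.37) and circle(L, 24.50); the below-QE intersection is D = (10.44, -24.21). W is the foot of the tangent from D: W = (21.86, -4.363).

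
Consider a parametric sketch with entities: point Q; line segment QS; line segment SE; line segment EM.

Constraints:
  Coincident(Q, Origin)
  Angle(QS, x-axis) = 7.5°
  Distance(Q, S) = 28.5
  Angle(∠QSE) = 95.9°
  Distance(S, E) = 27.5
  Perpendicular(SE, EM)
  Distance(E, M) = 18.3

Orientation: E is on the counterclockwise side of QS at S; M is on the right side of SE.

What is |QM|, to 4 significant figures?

55.70

Q is at the origin; QS runs at 7.5° with length 28.5, so S = 28.5·(cos 7.5°, sin 7.5°) = (28.26, 3.720). ∠QSE = 95.9°, so SE runs at 7.5° + (180° − 95.9°) = 91.60° from the x-axis; with |SE| = 27.5, E = S + 27.5·(cos 91.60°, sin 91.60°) = (27.49, 31.21). SE ⟂ EM; with |EM| = 18.3 on the right of SE, M = E + 18.3·(0.9996, 0.02792) = (45.78, 31.72). Then |QM| = |M − Q| = 55.70.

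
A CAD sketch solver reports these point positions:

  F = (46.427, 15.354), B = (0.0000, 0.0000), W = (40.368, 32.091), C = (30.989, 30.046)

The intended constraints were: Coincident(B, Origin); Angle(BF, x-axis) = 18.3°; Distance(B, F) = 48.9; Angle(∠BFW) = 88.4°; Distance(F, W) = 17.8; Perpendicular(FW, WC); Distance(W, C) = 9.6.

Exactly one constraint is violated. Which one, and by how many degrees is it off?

Perpendicular(FW, WC) — off by 7.60°.

B = (0.00, 0.00) ✓; BF at 18.30° ✓; |BF| = 48.90 ✓; ∠BFW = 88.40° ✓; |FW| = 17.80 ✓; ∠(FW, WC) = 82.40° ✗; |WC| = 9.599 ✓.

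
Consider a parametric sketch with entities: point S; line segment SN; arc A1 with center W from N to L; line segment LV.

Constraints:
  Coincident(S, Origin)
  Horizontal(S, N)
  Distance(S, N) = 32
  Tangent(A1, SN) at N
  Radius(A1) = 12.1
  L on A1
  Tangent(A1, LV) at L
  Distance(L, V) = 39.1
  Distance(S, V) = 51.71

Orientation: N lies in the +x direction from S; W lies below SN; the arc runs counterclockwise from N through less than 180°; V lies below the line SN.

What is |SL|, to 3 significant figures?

22.6

Checks: |WL| = 12.10 ✓; ∠(WL, LV) = 90.00° ✓; |LV| = 39.10 ✓; |SV| = 51.71 ✓.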